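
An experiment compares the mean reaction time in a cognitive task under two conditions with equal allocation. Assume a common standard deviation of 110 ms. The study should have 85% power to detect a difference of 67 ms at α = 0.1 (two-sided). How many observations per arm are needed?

For two equal groups, n per group = 2·((z_{α/2} + z_β)·σ/δ)².
z_{α/2} = 1.645; z_β = 1.036 (power 85%).
n = 2 × (2.681 × 110 / 67)² = 2 × 19.37 = 38.74
Round up: n = 39 per group.

39 per group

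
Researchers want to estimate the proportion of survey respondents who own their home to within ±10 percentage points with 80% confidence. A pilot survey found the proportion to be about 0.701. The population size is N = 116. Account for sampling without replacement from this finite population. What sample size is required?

For a proportion with margin E = 0.1 at 80% confidence, z = 1.282.
n = p̂(1−p̂)(z/E)² = 0.701 × 0.299 × (1.282/0.1)² = 34.45 — call this n₀.
Finite-population correction with N = 116: n = n₀ / (1 + (n₀−1)/N) = 34.45 / 1.288 = 26.75
Round up: n = 27.

n = 27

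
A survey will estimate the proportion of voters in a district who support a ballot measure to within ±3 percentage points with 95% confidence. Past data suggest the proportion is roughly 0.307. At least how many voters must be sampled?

For a proportion with margin E = 0.03 at 95% confidence, z = 1.960.
n = p̂(1−p̂)(z/E)² = 0.307 × 0.693 × (1.960/0.03)² = 908.12
Round up: n = 909.

909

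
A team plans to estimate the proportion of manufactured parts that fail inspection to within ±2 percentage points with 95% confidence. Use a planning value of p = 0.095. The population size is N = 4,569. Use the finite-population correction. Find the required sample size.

For a proportion with margin E = 0.02 at 95% confidence, z = 1.960.
n = p̂(1−p̂)(z/E)² = 0.095 × 0.905 × (1.960/0.02)² = 825.70 — call this n₀.
Finite-population correction with N = 4,569: n = n₀ / (1 + (n₀−1)/N) = 825.70 / 1.18 = 699.75
Round up: n = 700.

700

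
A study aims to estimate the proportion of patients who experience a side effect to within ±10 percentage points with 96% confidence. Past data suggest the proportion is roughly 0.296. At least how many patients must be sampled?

For a proportion with margin E = 0.1 at 96% confidence, z = 2.054.
n = p̂(1−p̂)(z/E)² = 0.296 × 0.704 × (2.054/0.1)² = 87.92
Round up: n = 88.

n = 88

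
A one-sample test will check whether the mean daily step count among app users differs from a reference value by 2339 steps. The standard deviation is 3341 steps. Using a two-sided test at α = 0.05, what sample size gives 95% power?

For a one-sample z-test, n = ((z_{α/2} + z_β)·σ/δ)².
z_{α/2} = 1.960 (two-sided α = 0.05); z_β = 1.645 (power 95% → β = 0.05).
n = (3.605 × 3341 / 2339)² = 26.52
Round up: n = 27.

27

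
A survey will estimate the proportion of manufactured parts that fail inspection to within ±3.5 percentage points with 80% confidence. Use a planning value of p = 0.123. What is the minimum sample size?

For a proportion with margin E = 0.035 at 80% confidence, z = 1.282.
n = p̂(1−p̂)(z/E)² = 0.123 × 0.877 × (1.282/0.035)² = 144.73
Round up: n = 145.

145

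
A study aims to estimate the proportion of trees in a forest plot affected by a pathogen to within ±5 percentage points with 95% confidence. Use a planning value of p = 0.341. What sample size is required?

For a proportion with margin E = 0.05 at 95% confidence, z = 1.960.
n = p̂(1−p̂)(z/E)² = 0.341 × 0.659 × (1.960/0.05)² = 345.31
Round up: n = 346.

346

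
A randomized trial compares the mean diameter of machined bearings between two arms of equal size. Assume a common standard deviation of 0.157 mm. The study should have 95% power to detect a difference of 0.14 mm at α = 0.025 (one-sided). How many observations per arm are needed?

For two equal groups, n per group = 2·((z_α + z_β)·σ/δ)².
z_α = 1.960; z_β = 1.645 (power 95%).
n = 2 × (3.605 × 0.157 / 0.14)² = 2 × 16.34 = 32.68
Round up: n = 33 per group.

33 per group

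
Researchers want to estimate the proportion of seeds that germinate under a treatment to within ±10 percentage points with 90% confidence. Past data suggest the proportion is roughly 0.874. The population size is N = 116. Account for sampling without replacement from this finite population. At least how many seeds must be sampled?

n = 24

For a proportion with margin E = 0.1 at 90% confidence, z = 1.645.
n = p̂(1−p̂)(z/E)² = 0.874 × 0.126 × (1.645/0.1)² = 29.80 — call this n₀.
Finite-population correction with N = 116: n = n₀ / (1 + (n₀−1)/N) = 29.80 / 1.248 = 23.88
Round up: n = 24.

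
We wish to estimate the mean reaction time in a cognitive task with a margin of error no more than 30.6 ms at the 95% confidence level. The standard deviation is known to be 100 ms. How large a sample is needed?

42

For a mean, the margin of error is E = z·σ/√n, so n = (zσ/E)².
At 95% confidence, z = 1.960.
n = (1.960 × 100 / 30.6)² = 41.03
Round up: n = 42.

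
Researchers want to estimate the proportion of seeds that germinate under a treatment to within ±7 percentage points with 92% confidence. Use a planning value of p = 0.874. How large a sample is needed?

69

For a proportion with margin E = 0.07 at 92% confidence, z = 1.751.
n = p̂(1−p̂)(z/E)² = 0.874 × 0.126 × (1.751/0.07)² = 68.91
Round up: n = 69.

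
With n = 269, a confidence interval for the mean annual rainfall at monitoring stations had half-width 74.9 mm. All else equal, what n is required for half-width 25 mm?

2415

Margin of error scales as 1/√n, so n₂ = n₁·(E₁/E₂)².
n₂ = 269 × (74.9/25)² = 269 × 8.976 = 2414.54
Round up: n₂ = 2415.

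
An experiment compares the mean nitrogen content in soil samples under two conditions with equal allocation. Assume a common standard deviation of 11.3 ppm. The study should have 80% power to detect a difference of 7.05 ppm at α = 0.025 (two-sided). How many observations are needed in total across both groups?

For two equal groups, n per group = 2·((z_{α/2} + z_β)·σ/δ)².
z_{α/2} = 2.241; z_β = 0.842 (power 80%).
n = 2 × (3.083 × 11.3 / 7.05)² = 2 × 24.42 = 48.84
Round up: n = 49 per group.
Total across both groups: 2 × 49 = 98.

98 total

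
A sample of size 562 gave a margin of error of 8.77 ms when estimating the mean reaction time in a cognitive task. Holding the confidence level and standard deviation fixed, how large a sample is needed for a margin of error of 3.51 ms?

Margin of error scales as 1/√n, so n₂ = n₁·(E₁/E₂)².
n₂ = 562 × (8.77/3.51)² = 562 × 6.243 = 3508.57
Round up: n₂ = 3509.

3509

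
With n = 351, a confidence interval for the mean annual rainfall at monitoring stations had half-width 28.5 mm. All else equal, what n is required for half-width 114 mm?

Margin of error scales as 1/√n, so n₂ = n₁·(E₁/E₂)².
n₂ = 351 × (28.5/114)² = 351 × 0.0625 = 21.94
Round up: n₂ = 22.

22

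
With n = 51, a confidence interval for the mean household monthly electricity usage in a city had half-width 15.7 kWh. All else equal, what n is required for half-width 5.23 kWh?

460

Margin of error scales as 1/√n, so n₂ = n₁·(E₁/E₂)².
n₂ = 51 × (15.7/5.23)² = 51 × 9.011 = 459.56
Round up: n₂ = 460.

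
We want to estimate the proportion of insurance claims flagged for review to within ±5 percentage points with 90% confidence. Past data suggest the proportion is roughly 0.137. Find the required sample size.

n = 128

For a proportion with margin E = 0.05 at 90% confidence, z = 1.645.
n = p̂(1−p̂)(z/E)² = 0.137 × 0.863 × (1.645/0.05)² = 127.97
Round up: n = 128.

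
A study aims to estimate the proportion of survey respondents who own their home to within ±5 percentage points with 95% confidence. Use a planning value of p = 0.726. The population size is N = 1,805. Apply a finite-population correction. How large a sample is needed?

262

For a proportion with margin E = 0.05 at 95% confidence, z = 1.960.
n = p̂(1−p̂)(z/E)² = 0.726 × 0.274 × (1.960/0.05)² = 305.67 — call this n₀.
Finite-population correction with N = 1,805: n = n₀ / (1 + (n₀−1)/N) = 305.67 / 1.169 = 261.48
Round up: n = 262.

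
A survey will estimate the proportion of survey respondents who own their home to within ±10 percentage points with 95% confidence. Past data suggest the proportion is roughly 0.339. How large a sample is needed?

For a proportion with margin E = 0.1 at 95% confidence, z = 1.960.
n = p̂(1−p̂)(z/E)² = 0.339 × 0.661 × (1.960/0.1)² = 86.08
Round up: n = 87.

87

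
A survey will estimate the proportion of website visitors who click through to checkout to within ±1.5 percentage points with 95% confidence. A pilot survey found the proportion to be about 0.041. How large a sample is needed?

n = 672

For a proportion with margin E = 0.015 at 95% confidence, z = 1.960.
n = p̂(1−p̂)(z/E)² = 0.041 × 0.959 × (1.960/0.015)² = 671.32
Round up: n = 672.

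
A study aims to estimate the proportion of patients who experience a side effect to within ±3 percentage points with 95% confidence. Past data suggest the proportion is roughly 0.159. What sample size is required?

For a proportion with margin E = 0.03 at 95% confidence, z = 1.960.
n = p̂(1−p̂)(z/E)² = 0.159 × 0.841 × (1.960/0.03)² = 570.77
Round up: n = 571.

n = 571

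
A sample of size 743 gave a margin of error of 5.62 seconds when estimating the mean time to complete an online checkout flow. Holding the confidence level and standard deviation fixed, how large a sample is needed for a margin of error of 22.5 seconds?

Margin of error scales as 1/√n, so n₂ = n₁·(E₁/E₂)².
n₂ = 743 × (5.62/22.5)² = 743 × 0.06239 = 46.36
Round up: n₂ = 47.

n = 47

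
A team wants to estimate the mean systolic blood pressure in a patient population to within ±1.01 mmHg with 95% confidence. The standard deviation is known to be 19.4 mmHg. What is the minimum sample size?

1418

For a mean, the margin of error is E = z·σ/√n, so n = (zσ/E)².
At 95% confidence, z = 1.960.
n = (1.960 × 19.4 / 1.01)² = 1417.34
Round up: n = 1418.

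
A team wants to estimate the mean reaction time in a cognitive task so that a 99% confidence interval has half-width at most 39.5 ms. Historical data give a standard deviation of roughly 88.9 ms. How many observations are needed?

34

For a mean, the margin of error is E = z·σ/√n, so n = (zσ/E)².
At 99% confidence, z = 2.576.
n = (2.576 × 88.9 / 39.5)² = 33.61
Round up: n = 34.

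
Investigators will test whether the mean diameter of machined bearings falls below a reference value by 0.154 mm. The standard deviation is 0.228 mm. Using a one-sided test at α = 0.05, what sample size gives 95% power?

For a one-sample z-test, n = ((z_α + z_β)·σ/δ)².
z_α = 1.645 (one-sided α = 0.05); z_β = 1.645 (power 95% → β = 0.05).
n = (3.290 × 0.228 / 0.154)² = 23.73
Round up: n = 24.

24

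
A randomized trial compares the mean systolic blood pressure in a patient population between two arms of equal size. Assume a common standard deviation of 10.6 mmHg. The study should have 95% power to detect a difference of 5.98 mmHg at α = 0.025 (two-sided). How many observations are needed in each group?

95 per group

For two equal groups, n per group = 2·((z_{α/2} + z_β)·σ/δ)².
z_{α/2} = 2.241; z_β = 1.645 (power 95%).
n = 2 × (3.886 × 10.6 / 5.98)² = 2 × 47.45 = 94.90
Round up: n = 95 per group.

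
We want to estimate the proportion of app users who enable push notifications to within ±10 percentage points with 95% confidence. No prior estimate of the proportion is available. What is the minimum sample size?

For a proportion with margin E = 0.1 at 95% confidence, z = 1.960.
With no prior estimate, use p = 0.5, which maximizes p(1−p) at 0.25.
n = 0.25 × (z/E)² = 0.25 × (1.960/0.1)² = 96.04
Round up: n = 97.

97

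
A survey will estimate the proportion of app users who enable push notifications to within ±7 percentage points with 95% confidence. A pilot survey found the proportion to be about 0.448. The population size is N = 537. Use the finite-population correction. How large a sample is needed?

For a proportion with margin E = 0.07 at 95% confidence, z = 1.960.
n = p̂(1−p̂)(z/E)² = 0.448 × 0.552 × (1.960/0.07)² = 193.88 — call this n₀.
Finite-population correction with N = 537: n = n₀ / (1 + (n₀−1)/N) = 193.88 / 1.359 = 142.66
Round up: n = 143.

143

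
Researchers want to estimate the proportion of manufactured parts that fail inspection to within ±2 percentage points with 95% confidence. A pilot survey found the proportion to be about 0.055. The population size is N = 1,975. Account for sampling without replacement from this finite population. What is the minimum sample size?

For a proportion with margin E = 0.02 at 95% confidence, z = 1.960.
n = p̂(1−p̂)(z/E)² = 0.055 × 0.945 × (1.960/0.02)² = 499.17 — call this n₀.
Finite-population correction with N = 1,975: n = n₀ / (1 + (n₀−1)/N) = 499.17 / 1.252 = 398.70
Round up: n = 399.

399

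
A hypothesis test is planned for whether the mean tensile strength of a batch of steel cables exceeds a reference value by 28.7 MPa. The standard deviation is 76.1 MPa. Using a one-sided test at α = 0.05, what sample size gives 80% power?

For a one-sample z-test, n = ((z_α + z_β)·σ/δ)².
z_α = 1.645 (one-sided α = 0.05); z_β = 0.842 (power 80% → β = 0.2).
n = (2.487 × 76.1 / 28.7)² = 43.49
Round up: n = 44.

44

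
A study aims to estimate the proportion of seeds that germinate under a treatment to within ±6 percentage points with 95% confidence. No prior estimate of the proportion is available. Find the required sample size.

267

For a proportion with margin E = 0.06 at 95% confidence, z = 1.960.
With no prior estimate, use p = 0.5, which maximizes p(1−p) at 0.25.
n = 0.25 × (z/E)² = 0.25 × (1.960/0.06)² = 266.78
Round up: n = 267.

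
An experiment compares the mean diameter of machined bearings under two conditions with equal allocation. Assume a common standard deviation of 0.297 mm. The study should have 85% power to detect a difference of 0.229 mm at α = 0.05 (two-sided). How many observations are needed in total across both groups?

62 total

For two equal groups, n per group = 2·((z_{α/2} + z_β)·σ/δ)².
z_{α/2} = 1.960; z_β = 1.036 (power 85%).
n = 2 × (2.996 × 0.297 / 0.229)² = 2 × 15.10 = 30.20
Round up: n = 31 per group.
Total across both groups: 2 × 31 = 62.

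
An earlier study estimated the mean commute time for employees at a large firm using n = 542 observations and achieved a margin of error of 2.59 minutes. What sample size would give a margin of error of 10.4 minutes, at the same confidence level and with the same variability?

Margin of error scales as 1/√n, so n₂ = n₁·(E₁/E₂)².
n₂ = 542 × (2.59/10.4)² = 542 × 0.06202 = 33.61
Round up: n₂ = 34.

34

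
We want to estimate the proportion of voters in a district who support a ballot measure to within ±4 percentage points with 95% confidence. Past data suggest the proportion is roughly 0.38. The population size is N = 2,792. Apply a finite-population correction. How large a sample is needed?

For a proportion with margin E = 0.04 at 95% confidence, z = 1.960.
n = p̂(1−p̂)(z/E)² = 0.38 × 0.62 × (1.960/0.04)² = 565.68 — call this n₀.
Finite-population correction with N = 2,792: n = n₀ / (1 + (n₀−1)/N) = 565.68 / 1.202 = 470.62
Round up: n = 471.

471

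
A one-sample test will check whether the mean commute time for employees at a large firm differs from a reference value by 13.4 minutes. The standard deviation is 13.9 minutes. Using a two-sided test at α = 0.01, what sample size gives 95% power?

20

For a one-sample z-test, n = ((z_{α/2} + z_β)·σ/δ)².
z_{α/2} = 2.576 (two-sided α = 0.01); z_β = 1.645 (power 95% → β = 0.05).
n = (4.221 × 13.9 / 13.4)² = 19.17
Round up: n = 20.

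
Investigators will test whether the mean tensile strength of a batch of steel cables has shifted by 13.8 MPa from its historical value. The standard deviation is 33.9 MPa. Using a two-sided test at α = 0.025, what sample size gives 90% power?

75

For a one-sample z-test, n = ((z_{α/2} + z_β)·σ/δ)².
z_{α/2} = 2.241 (two-sided α = 0.025); z_β = 1.282 (power 90% → β = 0.1).
n = (3.523 × 33.9 / 13.8)² = 74.90
Round up: n = 75.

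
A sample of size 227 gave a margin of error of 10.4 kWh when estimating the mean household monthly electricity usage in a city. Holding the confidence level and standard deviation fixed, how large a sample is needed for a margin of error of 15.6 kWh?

Margin of error scales as 1/√n, so n₂ = n₁·(E₁/E₂)².
n₂ = 227 × (10.4/15.6)² = 227 × 0.4444 = 100.88
Round up: n₂ = 101.

101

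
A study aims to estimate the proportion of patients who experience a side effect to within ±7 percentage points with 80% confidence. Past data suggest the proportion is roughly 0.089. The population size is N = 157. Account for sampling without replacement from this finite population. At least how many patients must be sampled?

For a proportion with margin E = 0.07 at 80% confidence, z = 1.282.
n = p̂(1−p̂)(z/E)² = 0.089 × 0.911 × (1.282/0.07)² = 27.19 — call this n₀.
Finite-population correction with N = 157: n = n₀ / (1 + (n₀−1)/N) = 27.19 / 1.167 = 23.30
Round up: n = 24.

24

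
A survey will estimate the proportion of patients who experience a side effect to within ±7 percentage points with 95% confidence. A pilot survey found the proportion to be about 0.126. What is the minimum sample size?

87

For a proportion with margin E = 0.07 at 95% confidence, z = 1.960.
n = p̂(1−p̂)(z/E)² = 0.126 × 0.874 × (1.960/0.07)² = 86.34
Round up: n = 87.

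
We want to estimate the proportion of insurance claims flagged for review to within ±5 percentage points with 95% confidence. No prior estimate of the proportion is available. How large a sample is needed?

385

For a proportion with margin E = 0.05 at 95% confidence, z = 1.960.
With no prior estimate, use p = 0.5, which maximizes p(1−p) at 0.25.
n = 0.25 × (z/E)² = 0.25 × (1.960/0.05)² = 384.16
Round up: n = 385.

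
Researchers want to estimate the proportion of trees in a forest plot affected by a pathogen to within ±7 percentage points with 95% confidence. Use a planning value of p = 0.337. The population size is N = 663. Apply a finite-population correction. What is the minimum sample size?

For a proportion with margin E = 0.07 at 95% confidence, z = 1.960.
n = p̂(1−p̂)(z/E)² = 0.337 × 0.663 × (1.960/0.07)² = 175.17 — call this n₀.
Finite-population correction with N = 663: n = n₀ / (1 + (n₀−1)/N) = 175.17 / 1.263 = 138.69
Round up: n = 139.

139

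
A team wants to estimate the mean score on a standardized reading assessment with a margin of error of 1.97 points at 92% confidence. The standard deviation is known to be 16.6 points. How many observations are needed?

218

For a mean, the margin of error is E = z·σ/√n, so n = (zσ/E)².
At 92% confidence, z = 1.751.
n = (1.751 × 16.6 / 1.97)² = 217.70
Round up: n = 218.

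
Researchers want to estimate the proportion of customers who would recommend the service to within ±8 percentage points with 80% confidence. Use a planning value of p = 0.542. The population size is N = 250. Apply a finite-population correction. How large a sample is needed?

51

For a proportion with margin E = 0.08 at 80% confidence, z = 1.282.
n = p̂(1−p̂)(z/E)² = 0.542 × 0.458 × (1.282/0.08)² = 63.75 — call this n₀.
Finite-population correction with N = 250: n = n₀ / (1 + (n₀−1)/N) = 63.75 / 1.251 = 50.96
Round up: n = 51.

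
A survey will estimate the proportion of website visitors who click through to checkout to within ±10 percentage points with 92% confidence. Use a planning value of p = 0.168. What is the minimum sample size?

For a proportion with margin E = 0.1 at 92% confidence, z = 1.751.
n = p̂(1−p̂)(z/E)² = 0.168 × 0.832 × (1.751/0.1)² = 42.86
Round up: n = 43.

43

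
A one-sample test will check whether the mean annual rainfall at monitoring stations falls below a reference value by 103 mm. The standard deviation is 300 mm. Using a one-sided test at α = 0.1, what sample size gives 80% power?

For a one-sample z-test, n = ((z_α + z_β)·σ/δ)².
z_α = 1.282 (one-sided α = 0.1); z_β = 0.842 (power 80% → β = 0.2).
n = (2.124 × 300 / 103)² = 38.27
Round up: n = 39.

39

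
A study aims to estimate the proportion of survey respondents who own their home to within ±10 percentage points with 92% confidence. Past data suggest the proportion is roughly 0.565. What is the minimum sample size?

76

For a proportion with margin E = 0.1 at 92% confidence, z = 1.751.
n = p̂(1−p̂)(z/E)² = 0.565 × 0.435 × (1.751/0.1)² = 75.35
Round up: n = 76.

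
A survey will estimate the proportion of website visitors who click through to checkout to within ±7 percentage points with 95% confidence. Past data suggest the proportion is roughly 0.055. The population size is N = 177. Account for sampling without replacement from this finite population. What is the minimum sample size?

For a proportion with margin E = 0.07 at 95% confidence, z = 1.960.
n = p̂(1−p̂)(z/E)² = 0.055 × 0.945 × (1.960/0.07)² = 40.75 — call this n₀.
Finite-population correction with N = 177: n = n₀ / (1 + (n₀−1)/N) = 40.75 / 1.225 = 33.27
Round up: n = 34.

n = 34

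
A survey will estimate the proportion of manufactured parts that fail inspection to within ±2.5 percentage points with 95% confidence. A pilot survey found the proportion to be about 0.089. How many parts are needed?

For a proportion with margin E = 0.025 at 95% confidence, z = 1.960.
n = p̂(1−p̂)(z/E)² = 0.089 × 0.911 × (1.960/0.025)² = 498.36
Round up: n = 499.

n = 499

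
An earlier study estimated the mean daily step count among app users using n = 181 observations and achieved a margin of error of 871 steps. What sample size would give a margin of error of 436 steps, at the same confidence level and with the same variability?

Margin of error scales as 1/√n, so n₂ = n₁·(E₁/E₂)².
n₂ = 181 × (871/436)² = 181 × 3.991 = 722.37
Round up: n₂ = 723.

723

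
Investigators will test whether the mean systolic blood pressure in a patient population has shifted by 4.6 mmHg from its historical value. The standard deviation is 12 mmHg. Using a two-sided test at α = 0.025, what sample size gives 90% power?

For a one-sample z-test, n = ((z_{α/2} + z_β)·σ/δ)².
z_{α/2} = 2.241 (two-sided α = 0.025); z_β = 1.282 (power 90% → β = 0.1).
n = (3.523 × 12 / 4.6)² = 84.46
Round up: n = 85.

85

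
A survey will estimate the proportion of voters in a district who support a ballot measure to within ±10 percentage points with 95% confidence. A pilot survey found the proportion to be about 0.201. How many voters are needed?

62

For a proportion with margin E = 0.1 at 95% confidence, z = 1.960.
n = p̂(1−p̂)(z/E)² = 0.201 × 0.799 × (1.960/0.1)² = 61.70
Round up: n = 62.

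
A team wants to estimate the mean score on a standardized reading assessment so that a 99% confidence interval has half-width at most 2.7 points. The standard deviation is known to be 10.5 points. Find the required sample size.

n = 101

For a mean, the margin of error is E = z·σ/√n, so n = (zσ/E)².
At 99% confidence, z = 2.576.
n = (2.576 × 10.5 / 2.7)² = 100.36
Round up: n = 101.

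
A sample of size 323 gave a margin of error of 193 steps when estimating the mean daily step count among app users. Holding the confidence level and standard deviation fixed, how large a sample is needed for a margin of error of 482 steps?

n = 52

Margin of error scales as 1/√n, so n₂ = n₁·(E₁/E₂)².
n₂ = 323 × (193/482)² = 323 × 0.1603 = 51.78
Round up: n₂ = 52.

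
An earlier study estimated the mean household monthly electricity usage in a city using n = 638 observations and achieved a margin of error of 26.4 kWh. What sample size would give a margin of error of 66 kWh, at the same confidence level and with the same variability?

103

Margin of error scales as 1/√n, so n₂ = n₁·(E₁/E₂)².
n₂ = 638 × (26.4/66)² = 638 × 0.16 = 102.08
Round up: n₂ = 103.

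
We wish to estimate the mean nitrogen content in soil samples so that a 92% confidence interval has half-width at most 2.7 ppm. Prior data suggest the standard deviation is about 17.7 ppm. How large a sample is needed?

132

For a mean, the margin of error is E = z·σ/√n, so n = (zσ/E)².
At 92% confidence, z = 1.751.
n = (1.751 × 17.7 / 2.7)² = 131.76
Round up: n = 132.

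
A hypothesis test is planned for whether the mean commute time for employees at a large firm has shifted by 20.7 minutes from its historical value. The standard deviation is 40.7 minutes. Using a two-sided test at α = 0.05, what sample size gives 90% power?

41

For a one-sample z-test, n = ((z_{α/2} + z_β)·σ/δ)².
z_{α/2} = 1.960 (two-sided α = 0.05); z_β = 1.282 (power 90% → β = 0.1).
n = (3.242 × 40.7 / 20.7)² = 40.63
Round up: n = 41.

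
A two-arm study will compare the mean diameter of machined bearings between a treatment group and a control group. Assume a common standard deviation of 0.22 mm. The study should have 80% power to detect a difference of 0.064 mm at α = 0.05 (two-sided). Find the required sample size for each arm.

For two equal groups, n per group = 2·((z_{α/2} + z_β)·σ/δ)².
z_{α/2} = 1.960; z_β = 0.842 (power 80%).
n = 2 × (2.802 × 0.22 / 0.064)² = 2 × 92.77 = 185.54
Round up: n = 186 per group.

186 per group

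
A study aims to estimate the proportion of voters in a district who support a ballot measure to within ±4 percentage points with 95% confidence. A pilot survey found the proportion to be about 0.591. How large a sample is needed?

For a proportion with margin E = 0.04 at 95% confidence, z = 1.960.
n = p̂(1−p̂)(z/E)² = 0.591 × 0.409 × (1.960/0.04)² = 580.37
Round up: n = 581.

581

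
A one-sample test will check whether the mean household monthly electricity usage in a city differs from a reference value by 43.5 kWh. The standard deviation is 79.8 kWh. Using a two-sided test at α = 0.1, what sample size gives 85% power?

For a one-sample z-test, n = ((z_{α/2} + z_β)·σ/δ)².
z_{α/2} = 1.645 (two-sided α = 0.1); z_β = 1.036 (power 85% → β = 0.15).
n = (2.681 × 79.8 / 43.5)² = 24.19
Round up: n = 25.

25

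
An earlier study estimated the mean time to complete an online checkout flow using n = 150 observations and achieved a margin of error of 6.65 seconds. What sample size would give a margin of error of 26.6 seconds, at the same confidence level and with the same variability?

10

Margin of error scales as 1/√n, so n₂ = n₁·(E₁/E₂)².
n₂ = 150 × (6.65/26.6)² = 150 × 0.0625 = 9.38
Round up: n₂ = 10.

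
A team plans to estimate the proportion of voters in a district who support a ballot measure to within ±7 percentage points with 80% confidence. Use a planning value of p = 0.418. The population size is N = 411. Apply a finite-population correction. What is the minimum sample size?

For a proportion with margin E = 0.07 at 80% confidence, z = 1.282.
n = p̂(1−p̂)(z/E)² = 0.418 × 0.582 × (1.282/0.07)² = 81.60 — call this n₀.
Finite-population correction with N = 411: n = n₀ / (1 + (n₀−1)/N) = 81.60 / 1.196 = 68.23
Round up: n = 69.

69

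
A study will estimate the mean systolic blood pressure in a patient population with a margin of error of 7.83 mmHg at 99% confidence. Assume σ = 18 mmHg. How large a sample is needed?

36

For a mean, the margin of error is E = z·σ/√n, so n = (zσ/E)².
At 99% confidence, z = 2.576.
n = (2.576 × 18 / 7.83)² = 35.07
Round up: n = 36.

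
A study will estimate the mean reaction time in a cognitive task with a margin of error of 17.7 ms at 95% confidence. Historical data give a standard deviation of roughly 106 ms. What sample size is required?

n = 138

For a mean, the margin of error is E = z·σ/√n, so n = (zσ/E)².
At 95% confidence, z = 1.960.
n = (1.960 × 106 / 17.7)² = 137.78
Round up: n = 138.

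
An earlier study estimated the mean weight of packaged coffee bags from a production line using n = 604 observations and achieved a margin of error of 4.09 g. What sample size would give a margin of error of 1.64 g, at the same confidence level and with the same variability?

Margin of error scales as 1/√n, so n₂ = n₁·(E₁/E₂)².
n₂ = 604 × (4.09/1.64)² = 604 × 6.22 = 3756.88
Round up: n₂ = 3757.

n = 3757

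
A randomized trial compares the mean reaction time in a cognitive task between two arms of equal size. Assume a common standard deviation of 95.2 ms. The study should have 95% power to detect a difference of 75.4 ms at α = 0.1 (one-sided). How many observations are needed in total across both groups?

For two equal groups, n per group = 2·((z_α + z_β)·σ/δ)².
z_α = 1.282; z_β = 1.645 (power 95%).
n = 2 × (2.927 × 95.2 / 75.4)² = 2 × 13.66 = 27.32
Round up: n = 28 per group.
Total across both groups: 2 × 28 = 56.

56 total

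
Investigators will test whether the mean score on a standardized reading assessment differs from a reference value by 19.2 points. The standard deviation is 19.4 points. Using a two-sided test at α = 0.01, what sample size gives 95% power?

For a one-sample z-test, n = ((z_{α/2} + z_β)·σ/δ)².
z_{α/2} = 2.576 (two-sided α = 0.01); z_β = 1.645 (power 95% → β = 0.05).
n = (4.221 × 19.4 / 19.2)² = 18.19
Round up: n = 19.

19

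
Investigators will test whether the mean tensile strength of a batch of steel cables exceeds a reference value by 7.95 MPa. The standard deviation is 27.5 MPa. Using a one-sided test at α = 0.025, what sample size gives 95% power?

For a one-sample z-test, n = ((z_α + z_β)·σ/δ)².
z_α = 1.960 (one-sided α = 0.025); z_β = 1.645 (power 95% → β = 0.05).
n = (3.605 × 27.5 / 7.95)² = 155.50
Round up: n = 156.

156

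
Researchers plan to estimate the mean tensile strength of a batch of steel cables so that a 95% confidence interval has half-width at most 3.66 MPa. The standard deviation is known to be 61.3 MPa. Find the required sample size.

1078

For a mean, the margin of error is E = z·σ/√n, so n = (zσ/E)².
At 95% confidence, z = 1.960.
n = (1.960 × 61.3 / 3.66)² = 1077.63
Round up: n = 1078.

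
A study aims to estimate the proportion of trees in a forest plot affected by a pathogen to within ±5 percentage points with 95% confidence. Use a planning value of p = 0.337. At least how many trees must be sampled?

For a proportion with margin E = 0.05 at 95% confidence, z = 1.960.
n = p̂(1−p̂)(z/E)² = 0.337 × 0.663 × (1.960/0.05)² = 343.33
Round up: n = 344.

n = 344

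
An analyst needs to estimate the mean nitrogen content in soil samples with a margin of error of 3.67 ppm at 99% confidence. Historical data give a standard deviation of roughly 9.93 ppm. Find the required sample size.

For a mean, the margin of error is E = z·σ/√n, so n = (zσ/E)².
At 99% confidence, z = 2.576.
n = (2.576 × 9.93 / 3.67)² = 48.58
Round up: n = 49.

49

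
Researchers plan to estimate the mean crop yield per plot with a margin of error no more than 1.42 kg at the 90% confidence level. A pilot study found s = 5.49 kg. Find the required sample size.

41

For a mean, the margin of error is E = z·σ/√n, so n = (zσ/E)².
At 90% confidence, z = 1.645.
n = (1.645 × 5.49 / 1.42)² = 40.45
Round up: n = 41.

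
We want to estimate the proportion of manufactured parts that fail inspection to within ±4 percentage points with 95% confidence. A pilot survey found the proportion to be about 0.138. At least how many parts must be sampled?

For a proportion with margin E = 0.04 at 95% confidence, z = 1.960.
n = p̂(1−p̂)(z/E)² = 0.138 × 0.862 × (1.960/0.04)² = 285.61
Round up: n = 286.

286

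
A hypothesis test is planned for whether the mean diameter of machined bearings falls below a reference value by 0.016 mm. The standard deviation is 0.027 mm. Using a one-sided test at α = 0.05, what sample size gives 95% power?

31

For a one-sample z-test, n = ((z_α + z_β)·σ/δ)².
z_α = 1.645 (one-sided α = 0.05); z_β = 1.645 (power 95% → β = 0.05).
n = (3.290 × 0.027 / 0.016)² = 30.82
Round up: n = 31.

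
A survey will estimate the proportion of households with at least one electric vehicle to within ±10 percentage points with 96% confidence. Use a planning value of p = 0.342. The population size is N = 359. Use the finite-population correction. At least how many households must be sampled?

For a proportion with margin E = 0.1 at 96% confidence, z = 2.054.
n = p̂(1−p̂)(z/E)² = 0.342 × 0.658 × (2.054/0.1)² = 94.94 — call this n₀.
Finite-population correction with N = 359: n = n₀ / (1 + (n₀−1)/N) = 94.94 / 1.262 = 75.23
Round up: n = 76.

n = 76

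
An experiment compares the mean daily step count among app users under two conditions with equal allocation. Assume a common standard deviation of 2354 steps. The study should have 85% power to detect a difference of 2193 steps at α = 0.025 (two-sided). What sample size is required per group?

For two equal groups, n per group = 2·((z_{α/2} + z_β)·σ/δ)².
z_{α/2} = 2.241; z_β = 1.036 (power 85%).
n = 2 × (3.277 × 2354 / 2193)² = 2 × 12.37 = 24.74
Round up: n = 25 per group.

25 per group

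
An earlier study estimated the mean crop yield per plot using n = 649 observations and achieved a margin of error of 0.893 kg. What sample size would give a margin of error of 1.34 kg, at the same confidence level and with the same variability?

Margin of error scales as 1/√n, so n₂ = n₁·(E₁/E₂)².
n₂ = 649 × (0.893/1.34)² = 649 × 0.4441 = 288.22
Round up: n₂ = 289.

289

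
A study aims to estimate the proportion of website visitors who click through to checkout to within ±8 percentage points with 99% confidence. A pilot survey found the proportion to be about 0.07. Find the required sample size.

For a proportion with margin E = 0.08 at 99% confidence, z = 2.576.
n = p̂(1−p̂)(z/E)² = 0.07 × 0.93 × (2.576/0.08)² = 67.50
Round up: n = 68.

68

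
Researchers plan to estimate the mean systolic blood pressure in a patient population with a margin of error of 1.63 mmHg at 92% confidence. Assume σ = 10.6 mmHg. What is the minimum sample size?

130

For a mean, the margin of error is E = z·σ/√n, so n = (zσ/E)².
At 92% confidence, z = 1.751.
n = (1.751 × 10.6 / 1.63)² = 129.66
Round up: n = 130.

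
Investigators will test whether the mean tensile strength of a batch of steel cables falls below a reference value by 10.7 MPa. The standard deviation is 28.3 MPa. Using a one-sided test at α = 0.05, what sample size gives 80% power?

For a one-sample z-test, n = ((z_α + z_β)·σ/δ)².
z_α = 1.645 (one-sided α = 0.05); z_β = 0.842 (power 80% → β = 0.2).
n = (2.487 × 28.3 / 10.7)² = 43.27
Round up: n = 44.

44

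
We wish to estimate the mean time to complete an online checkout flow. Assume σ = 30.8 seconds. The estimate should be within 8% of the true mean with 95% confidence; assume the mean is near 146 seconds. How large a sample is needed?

For a mean, the margin of error is E = z·σ/√n, so n = (zσ/E)².
At 95% confidence, z = 1.960.
E = 8% of 146 = 11.68 seconds.
n = (1.960 × 30.8 / 11.68)² = 26.71
Round up: n = 27.

27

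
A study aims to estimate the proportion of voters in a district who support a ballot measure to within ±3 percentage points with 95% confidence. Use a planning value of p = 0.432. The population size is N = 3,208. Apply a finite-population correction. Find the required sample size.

790

For a proportion with margin E = 0.03 at 95% confidence, z = 1.960.
n = p̂(1−p̂)(z/E)² = 0.432 × 0.568 × (1.960/0.03)² = 1047.37 — call this n₀.
Finite-population correction with N = 3,208: n = n₀ / (1 + (n₀−1)/N) = 1047.37 / 1.326 = 789.87
Round up: n = 790.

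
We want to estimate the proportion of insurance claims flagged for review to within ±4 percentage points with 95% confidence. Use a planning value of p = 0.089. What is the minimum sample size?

n = 195

For a proportion with margin E = 0.04 at 95% confidence, z = 1.960.
n = p̂(1−p̂)(z/E)² = 0.089 × 0.911 × (1.960/0.04)² = 194.67
Round up: n = 195.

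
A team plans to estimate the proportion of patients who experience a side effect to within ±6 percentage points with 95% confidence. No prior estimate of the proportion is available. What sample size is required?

For a proportion with margin E = 0.06 at 95% confidence, z = 1.960.
With no prior estimate, use p = 0.5, which maximizes p(1−p) at 0.25.
n = 0.25 × (z/E)² = 0.25 × (1.960/0.06)² = 266.78
Round up: n = 267.

n = 267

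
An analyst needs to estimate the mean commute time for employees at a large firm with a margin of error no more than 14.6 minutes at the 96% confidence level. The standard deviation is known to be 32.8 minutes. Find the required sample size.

n = 22

For a mean, the margin of error is E = z·σ/√n, so n = (zσ/E)².
At 96% confidence, z = 2.054.
n = (2.054 × 32.8 / 14.6)² = 21.29
Round up: n = 22.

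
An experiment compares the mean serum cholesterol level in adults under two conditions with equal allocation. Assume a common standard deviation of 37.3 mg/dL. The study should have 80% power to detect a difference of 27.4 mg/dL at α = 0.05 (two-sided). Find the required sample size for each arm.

For two equal groups, n per group = 2·((z_{α/2} + z_β)·σ/δ)².
z_{α/2} = 1.960; z_β = 0.842 (power 80%).
n = 2 × (2.802 × 37.3 / 27.4)² = 2 × 14.55 = 29.10
Round up: n = 30 per group.

30 per group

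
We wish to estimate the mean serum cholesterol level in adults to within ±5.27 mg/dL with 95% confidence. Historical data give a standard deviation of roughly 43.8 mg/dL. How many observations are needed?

For a mean, the margin of error is E = z·σ/√n, so n = (zσ/E)².
At 95% confidence, z = 1.960.
n = (1.960 × 43.8 / 5.27)² = 265.36
Round up: n = 266.

266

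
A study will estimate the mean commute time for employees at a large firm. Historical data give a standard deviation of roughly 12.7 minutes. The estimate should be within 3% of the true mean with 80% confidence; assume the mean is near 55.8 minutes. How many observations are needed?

n = 95

For a mean, the margin of error is E = z·σ/√n, so n = (zσ/E)².
At 80% confidence, z = 1.282.
E = 3% of 55.8 = 1.674 minutes.
n = (1.282 × 12.7 / 1.674)² = 94.60
Round up: n = 95.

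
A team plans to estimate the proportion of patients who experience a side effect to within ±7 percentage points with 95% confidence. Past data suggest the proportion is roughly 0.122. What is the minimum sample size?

For a proportion with margin E = 0.07 at 95% confidence, z = 1.960.
n = p̂(1−p̂)(z/E)² = 0.122 × 0.878 × (1.960/0.07)² = 83.98
Round up: n = 84.

84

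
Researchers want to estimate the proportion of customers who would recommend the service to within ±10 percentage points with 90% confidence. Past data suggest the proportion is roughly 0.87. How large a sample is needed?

31

For a proportion with margin E = 0.1 at 90% confidence, z = 1.645.
n = p̂(1−p̂)(z/E)² = 0.87 × 0.13 × (1.645/0.1)² = 30.61
Round up: n = 31.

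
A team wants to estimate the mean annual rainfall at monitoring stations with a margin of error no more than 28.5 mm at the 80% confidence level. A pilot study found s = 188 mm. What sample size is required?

72

For a mean, the margin of error is E = z·σ/√n, so n = (zσ/E)².
At 80% confidence, z = 1.282.
n = (1.282 × 188 / 28.5)² = 71.52
Round up: n = 72.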